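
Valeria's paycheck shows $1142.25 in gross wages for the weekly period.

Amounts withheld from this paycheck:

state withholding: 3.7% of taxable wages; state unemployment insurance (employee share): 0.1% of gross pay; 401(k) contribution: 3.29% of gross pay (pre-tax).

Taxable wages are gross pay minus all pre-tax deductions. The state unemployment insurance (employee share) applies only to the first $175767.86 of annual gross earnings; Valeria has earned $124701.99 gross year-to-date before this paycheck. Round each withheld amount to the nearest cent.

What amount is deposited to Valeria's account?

$1062.66

401(k) contribution: $1142.25 × 0.0329 = $37.58
Taxable wages = $1142.25 − $37.58 = $1104.67
State withholding: $1104.67 × 0.037 = $40.87
State unemployment insurance (employee share): cap not yet reached, full $1142.25 is subject → $1142.25 × 0.001 = $1.14
Total deductions = $37.58 + $40.87 + $1.14 = $79.59
Net pay = $1142.25 − $79.59 = $1062.66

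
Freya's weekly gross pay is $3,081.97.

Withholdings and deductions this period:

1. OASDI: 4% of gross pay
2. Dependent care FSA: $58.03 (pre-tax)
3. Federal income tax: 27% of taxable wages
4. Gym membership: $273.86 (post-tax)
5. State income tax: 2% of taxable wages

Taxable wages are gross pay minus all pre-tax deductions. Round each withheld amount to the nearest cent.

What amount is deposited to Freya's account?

$1,749.86

Dependent care FSA: $58.03
Taxable wages = $3,081.97 − $58.03 = $3,023.94
State income tax: $3,023.94 × 0.02 = $60.48
Federal income tax: $3,023.94 × 0.27 = $816.46
OASDI: $3,081.97 × 0.04 = $123.28
Gym membership: $273.86
Total deductions = $58.03 + $60.48 + $816.46 + $123.28 + $273.86 = $1,332.11
Net pay = $3,081.97 − $1,332.11 = $1,749.86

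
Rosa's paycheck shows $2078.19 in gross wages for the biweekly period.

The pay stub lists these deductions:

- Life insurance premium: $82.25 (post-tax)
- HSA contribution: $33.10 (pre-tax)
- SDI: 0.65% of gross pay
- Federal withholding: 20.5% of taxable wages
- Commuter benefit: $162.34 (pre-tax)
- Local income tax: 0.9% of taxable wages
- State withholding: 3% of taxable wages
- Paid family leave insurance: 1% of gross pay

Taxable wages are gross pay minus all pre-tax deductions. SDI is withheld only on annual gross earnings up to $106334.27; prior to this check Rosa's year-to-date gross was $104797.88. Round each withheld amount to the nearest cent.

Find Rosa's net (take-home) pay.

$1310.35

Commuter benefit: $162.34
HSA contribution: $33.10
Pre-tax total = $162.34 + $33.10 = $195.44
Taxable wages = $2078.19 − $195.44 = $1882.75
Local income tax: $1882.75 × 0.009 = $16.94
State withholding: $1882.75 × 0.03 = $56.48
Federal withholding: $1882.75 × 0.205 = $385.96
Paid family leave insurance: $2078.19 × 0.01 = $20.78
SDI: only $106334.27 − $104797.88 = $1536.39 of this check is subject → $1536.39 × 0.0065 = $9.99
Life insurance premium: $82.25
Total deductions = $162.34 + $33.10 + $16.94 + $56.48 + $385.96 + $20.78 + $9.99 + $82.25 = $767.84
Net pay = $2078.19 − $767.84 = $1310.35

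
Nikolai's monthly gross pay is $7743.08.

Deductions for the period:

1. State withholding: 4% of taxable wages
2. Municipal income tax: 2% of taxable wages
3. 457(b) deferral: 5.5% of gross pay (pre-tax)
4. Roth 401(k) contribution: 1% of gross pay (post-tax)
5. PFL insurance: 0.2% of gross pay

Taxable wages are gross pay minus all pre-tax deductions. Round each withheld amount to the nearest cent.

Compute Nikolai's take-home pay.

457(b) deferral: $7743.08 × 0.055 = $425.87
Taxable wages = $7743.08 − $425.87 = $7317.21
Municipal income tax: $7317.21 × 0.02 = $146.34
State withholding: $7317.21 × 0.04 = $292.69
PFL insurance: $7743.08 × 0.002 = $15.49
Roth 401(k) contribution: $7743.08 × 0.01 = $77.43
Total deductions = $425.87 + $146.34 + $292.69 + $15.49 + $77.43 = $957.82
Net pay = $7743.08 − $957.82 = $6785.26

$6785.26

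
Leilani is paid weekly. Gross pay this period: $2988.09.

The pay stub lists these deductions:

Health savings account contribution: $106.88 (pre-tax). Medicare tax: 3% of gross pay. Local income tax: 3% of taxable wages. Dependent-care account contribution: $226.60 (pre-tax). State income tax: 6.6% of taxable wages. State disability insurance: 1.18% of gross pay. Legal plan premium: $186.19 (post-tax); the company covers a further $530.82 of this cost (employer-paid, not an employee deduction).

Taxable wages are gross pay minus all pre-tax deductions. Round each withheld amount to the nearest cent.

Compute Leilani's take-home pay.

Health savings account contribution: $106.88
Dependent-care account contribution: $226.60
Pre-tax total = $106.88 + $226.60 = $333.48
Taxable wages = $2988.09 − $333.48 = $2654.61
State income tax: $2654.61 × 0.066 = $175.20
Local income tax: $2654.61 × 0.03 = $79.64
Medicare tax: $2988.09 × 0.03 = $89.64
State disability insurance: $2988.09 × 0.0118 = $35.26
Legal plan premium: $186.19
(Employer's $530.82 toward legal plan premium is not withheld from the employee.)
Total deductions = $106.88 + $226.60 + $175.20 + $79.64 + $89.64 + $35.26 + $186.19 = $899.41
Net pay = $2988.09 − $899.41 = $2088.68

$2088.68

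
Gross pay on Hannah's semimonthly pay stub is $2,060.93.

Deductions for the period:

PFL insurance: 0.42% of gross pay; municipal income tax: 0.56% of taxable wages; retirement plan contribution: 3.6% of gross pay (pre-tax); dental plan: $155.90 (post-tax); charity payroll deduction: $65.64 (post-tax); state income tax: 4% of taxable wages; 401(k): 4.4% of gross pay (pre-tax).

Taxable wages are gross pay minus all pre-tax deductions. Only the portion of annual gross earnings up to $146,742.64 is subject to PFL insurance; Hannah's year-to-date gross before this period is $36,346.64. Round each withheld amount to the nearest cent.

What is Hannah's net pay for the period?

$1,579.40

401(k): $2,060.93 × 0.044 = $90.68
Retirement plan contribution: $2,060.93 × 0.036 = $74.19
Pre-tax total = $90.68 + $74.19 = $164.87
Taxable wages = $2,060.93 − $164.87 = $1,896.06
State income tax: $1,896.06 × 0.04 = $75.84
Municipal income tax: $1,896.06 × 0.0056 = $10.62
PFL insurance: cap not yet reached, full $2,060.93 is subject → $2,060.93 × 0.0042 = $8.66
Dental plan: $155.90
Charity payroll deduction: $65.64
Total deductions = $90.68 + $74.19 + $75.84 + $10.62 + $8.66 + $155.90 + $65.64 = $481.53
Net pay = $2,060.93 − $481.53 = $1,579.40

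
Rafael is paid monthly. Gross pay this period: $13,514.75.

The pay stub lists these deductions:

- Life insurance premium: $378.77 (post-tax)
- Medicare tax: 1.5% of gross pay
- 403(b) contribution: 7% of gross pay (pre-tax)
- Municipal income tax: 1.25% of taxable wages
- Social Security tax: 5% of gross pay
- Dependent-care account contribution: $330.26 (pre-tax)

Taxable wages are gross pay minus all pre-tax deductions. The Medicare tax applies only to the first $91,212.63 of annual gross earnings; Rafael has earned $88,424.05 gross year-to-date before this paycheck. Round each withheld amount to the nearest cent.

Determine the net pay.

$10,989.14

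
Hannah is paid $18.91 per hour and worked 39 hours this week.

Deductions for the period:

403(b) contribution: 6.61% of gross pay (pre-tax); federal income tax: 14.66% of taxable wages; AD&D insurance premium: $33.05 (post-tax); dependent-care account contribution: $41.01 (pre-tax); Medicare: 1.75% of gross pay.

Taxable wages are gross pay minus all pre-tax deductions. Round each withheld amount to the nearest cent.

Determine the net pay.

Gross pay: 39 × $18.91 = $737.49
403(b) contribution: $737.49 × 0.0661 = $48.75
Dependent-care account contribution: $41.01
Pre-tax total = $48.75 + $41.01 = $89.76
Taxable wages = $737.49 − $89.76 = $647.73
Federal income tax: $647.73 × 0.1466 = $94.96
Medicare: $737.49 × 0.0175 = $12.91
AD&D insurance premium: $33.05
Total deductions = $48.75 + $41.01 + $94.96 + $12.91 + $33.05 = $230.68
Net pay = $737.49 − $230.68 = $506.81

$506.81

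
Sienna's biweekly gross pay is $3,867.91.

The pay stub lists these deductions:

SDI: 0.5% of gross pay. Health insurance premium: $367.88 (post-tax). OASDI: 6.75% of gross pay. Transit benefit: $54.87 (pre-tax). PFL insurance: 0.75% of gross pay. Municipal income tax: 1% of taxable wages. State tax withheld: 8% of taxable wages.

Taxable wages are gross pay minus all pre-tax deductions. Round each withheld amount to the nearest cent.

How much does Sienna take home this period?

$2,792.56

Transit benefit: $54.87
Taxable wages = $3,867.91 − $54.87 = $3,813.04
State tax withheld: $3,813.04 × 0.08 = $305.04
Municipal income tax: $3,813.04 × 0.01 = $38.13
SDI: $3,867.91 × 0.005 = $19.34
PFL insurance: $3,867.91 × 0.0075 = $29.01
OASDI: $3,867.91 × 0.0675 = $261.08
Health insurance premium: $367.88
Total deductions = $54.87 + $305.04 + $38.13 + $19.34 + $29.01 + $261.08 + $367.88 = $1,075.35
Net pay = $3,867.91 − $1,075.35 = $2,792.56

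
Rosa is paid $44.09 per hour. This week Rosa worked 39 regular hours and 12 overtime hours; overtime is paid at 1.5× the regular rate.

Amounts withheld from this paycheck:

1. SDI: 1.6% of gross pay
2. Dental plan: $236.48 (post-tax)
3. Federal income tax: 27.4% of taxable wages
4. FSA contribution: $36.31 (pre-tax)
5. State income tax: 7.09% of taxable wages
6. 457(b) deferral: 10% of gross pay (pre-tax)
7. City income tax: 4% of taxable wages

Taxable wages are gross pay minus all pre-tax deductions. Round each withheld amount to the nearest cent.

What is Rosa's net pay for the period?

$1,092.22

Regular pay: 39 × $44.09 = $1,719.51
Overtime pay: 12 × $44.09 × 1.5 = $793.62
Gross pay = $1,719.51 + $793.62 = $2,513.13
457(b) deferral: $2,513.13 × 0.1 = $251.31
FSA contribution: $36.31
Pre-tax total = $251.31 + $36.31 = $287.62
Taxable wages = $2,513.13 − $287.62 = $2,225.51
City income tax: $2,225.51 × 0.04 = $89.02
State income tax: $2,225.51 × 0.0709 = $157.79
Federal income tax: $2,225.51 × 0.274 = $609.79
SDI: $2,513.13 × 0.016 = $40.21
Dental plan: $236.48
Total deductions = $251.31 + $36.31 + $89.02 + $157.79 + $609.79 + $40.21 + $236.48 = $1,420.91
Net pay = $2,513.13 − $1,420.91 = $1,092.22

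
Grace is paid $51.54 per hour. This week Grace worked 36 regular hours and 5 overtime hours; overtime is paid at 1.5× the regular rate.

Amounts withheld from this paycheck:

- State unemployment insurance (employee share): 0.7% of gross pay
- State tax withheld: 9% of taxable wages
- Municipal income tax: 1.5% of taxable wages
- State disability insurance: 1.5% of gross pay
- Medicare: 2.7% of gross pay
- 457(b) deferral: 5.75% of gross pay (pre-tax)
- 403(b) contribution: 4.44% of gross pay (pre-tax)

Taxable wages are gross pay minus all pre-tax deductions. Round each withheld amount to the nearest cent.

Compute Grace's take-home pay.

$1,692.27

Regular pay: 36 × $51.54 = $1,855.44
Overtime pay: 5 × $51.54 × 1.5 = $386.55
Gross pay = $1,855.44 + $386.55 = $2,241.99
457(b) deferral: $2,241.99 × 0.0575 = $128.91
403(b) contribution: $2,241.99 × 0.0444 = $99.54
Pre-tax total = $128.91 + $99.54 = $228.45
Taxable wages = $2,241.99 − $228.45 = $2,013.54
State tax withheld: $2,013.54 × 0.09 = $181.22
Municipal income tax: $2,013.54 × 0.015 = $30.20
State disability insurance: $2,241.99 × 0.015 = $33.63
State unemployment insurance (employee share): $2,241.99 × 0.007 = $15.69
Medicare: $2,241.99 × 0.027 = $60.53
Total deductions = $128.91 + $99.54 + $181.22 + $30.20 + $33.63 + $15.69 + $60.53 = $549.72
Net pay = $2,241.99 − $549.72 = $1,692.27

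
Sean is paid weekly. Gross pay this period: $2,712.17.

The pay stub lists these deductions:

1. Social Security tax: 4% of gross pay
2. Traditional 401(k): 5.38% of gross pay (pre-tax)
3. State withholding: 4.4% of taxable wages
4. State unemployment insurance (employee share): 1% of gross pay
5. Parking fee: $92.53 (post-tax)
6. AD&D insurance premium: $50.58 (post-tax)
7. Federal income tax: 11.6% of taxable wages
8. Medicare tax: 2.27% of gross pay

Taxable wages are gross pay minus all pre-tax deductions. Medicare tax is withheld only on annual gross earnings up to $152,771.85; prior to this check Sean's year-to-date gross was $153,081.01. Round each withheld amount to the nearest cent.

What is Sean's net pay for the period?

$1,876.93

Traditional 401(k): $2,712.17 × 0.0538 = $145.91
Taxable wages = $2,712.17 − $145.91 = $2,566.26
State withholding: $2,566.26 × 0.044 = $112.92
Federal income tax: $2,566.26 × 0.116 = $297.69
Medicare tax: annual cap $152,771.85 already reached (YTD $153,081.01), so $0.00
State unemployment insurance (employee share): $2,712.17 × 0.01 = $27.12
Social Security tax: $2,712.17 × 0.04 = $108.49
Parking fee: $92.53
AD&D insurance premium: $50.58
Total deductions = $145.91 + $112.92 + $297.69 + $0.00 + $27.12 + $108.49 + $92.53 + $50.58 = $835.24
Net pay = $2,712.17 − $835.24 = $1,876.93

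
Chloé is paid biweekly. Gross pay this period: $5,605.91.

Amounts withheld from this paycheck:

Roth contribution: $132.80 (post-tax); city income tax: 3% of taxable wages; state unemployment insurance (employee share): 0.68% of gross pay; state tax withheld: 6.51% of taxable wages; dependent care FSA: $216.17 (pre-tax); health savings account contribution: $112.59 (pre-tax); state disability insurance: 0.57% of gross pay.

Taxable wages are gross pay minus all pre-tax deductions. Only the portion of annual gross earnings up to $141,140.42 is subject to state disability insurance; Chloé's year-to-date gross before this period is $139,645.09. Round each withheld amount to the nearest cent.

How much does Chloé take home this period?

Health savings account contribution: $112.59
Dependent care FSA: $216.17
Pre-tax total = $112.59 + $216.17 = $328.76
Taxable wages = $5,605.91 − $328.76 = $5,277.15
State tax withheld: $5,277.15 × 0.0651 = $343.54
City income tax: $5,277.15 × 0.03 = $158.31
State unemployment insurance (employee share): $5,605.91 × 0.0068 = $38.12
State disability insurance: only $141,140.42 − $139,645.09 = $1,495.33 of this check is subject → $1,495.33 × 0.0057 = $8.52
Roth contribution: $132.80
Total deductions = $112.59 + $216.17 + $343.54 + $158.31 + $38.12 + $8.52 + $132.80 = $1,010.05
Net pay = $5,605.91 − $1,010.05 = $4,595.86

$4,595.86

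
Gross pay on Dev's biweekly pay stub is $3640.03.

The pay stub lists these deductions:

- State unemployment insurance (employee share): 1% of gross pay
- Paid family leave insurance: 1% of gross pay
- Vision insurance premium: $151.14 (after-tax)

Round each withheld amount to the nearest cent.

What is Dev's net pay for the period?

$3416.09

Paid family leave insurance: $3640.03 × 0.01 = $36.40
State unemployment insurance (employee share): $3640.03 × 0.01 = $36.40
Vision insurance premium: $151.14
Total deductions = $36.40 + $36.40 + $151.14 = $223.94
Net pay = $3640.03 − $223.94 = $3416.09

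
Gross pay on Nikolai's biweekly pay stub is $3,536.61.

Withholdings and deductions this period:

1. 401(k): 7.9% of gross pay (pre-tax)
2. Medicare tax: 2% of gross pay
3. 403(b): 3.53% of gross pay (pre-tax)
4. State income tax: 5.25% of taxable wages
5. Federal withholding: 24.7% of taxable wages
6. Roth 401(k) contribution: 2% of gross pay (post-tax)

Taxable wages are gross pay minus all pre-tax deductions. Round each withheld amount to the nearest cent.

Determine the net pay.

$2,052.77

401(k): $3,536.61 × 0.079 = $279.39
403(b): $3,536.61 × 0.0353 = $124.84
Pre-tax total = $279.39 + $124.84 = $404.23
Taxable wages = $3,536.61 − $404.23 = $3,132.38
State income tax: $3,132.38 × 0.0525 = $164.45
Federal withholding: $3,132.38 × 0.247 = $773.70
Medicare tax: $3,536.61 × 0.02 = $70.73
Roth 401(k) contribution: $3,536.61 × 0.02 = $70.73
Total deductions = $279.39 + $124.84 + $164.45 + $773.70 + $70.73 + $70.73 = $1,483.84
Net pay = $3,536.61 − $1,483.84 = $2,052.77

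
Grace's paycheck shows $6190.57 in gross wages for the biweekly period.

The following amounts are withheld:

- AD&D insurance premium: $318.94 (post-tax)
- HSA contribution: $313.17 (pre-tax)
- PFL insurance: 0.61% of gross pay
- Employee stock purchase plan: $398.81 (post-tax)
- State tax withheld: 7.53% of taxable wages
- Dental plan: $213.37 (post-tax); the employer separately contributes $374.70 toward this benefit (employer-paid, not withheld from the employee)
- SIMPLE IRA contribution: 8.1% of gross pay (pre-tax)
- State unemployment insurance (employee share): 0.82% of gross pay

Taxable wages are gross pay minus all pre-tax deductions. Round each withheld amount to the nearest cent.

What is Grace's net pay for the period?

SIMPLE IRA contribution: $6190.57 × 0.081 = $501.44
HSA contribution: $313.17
Pre-tax total = $501.44 + $313.17 = $814.61
Taxable wages = $6190.57 − $814.61 = $5375.96
State tax withheld: $5375.96 × 0.0753 = $404.81
State unemployment insurance (employee share): $6190.57 × 0.0082 = $50.76
PFL insurance: $6190.57 × 0.0061 = $37.76
Employee stock purchase plan: $398.81
Dental plan: $213.37
AD&D insurance premium: $318.94
(Employer's $374.70 toward dental plan is not withheld from the employee.)
Total deductions = $501.44 + $313.17 + $404.81 + $50.76 + $37.76 + $398.81 + $213.37 + $318.94 = $2239.06
Net pay = $6190.57 − $2239.06 = $3951.51

$3951.51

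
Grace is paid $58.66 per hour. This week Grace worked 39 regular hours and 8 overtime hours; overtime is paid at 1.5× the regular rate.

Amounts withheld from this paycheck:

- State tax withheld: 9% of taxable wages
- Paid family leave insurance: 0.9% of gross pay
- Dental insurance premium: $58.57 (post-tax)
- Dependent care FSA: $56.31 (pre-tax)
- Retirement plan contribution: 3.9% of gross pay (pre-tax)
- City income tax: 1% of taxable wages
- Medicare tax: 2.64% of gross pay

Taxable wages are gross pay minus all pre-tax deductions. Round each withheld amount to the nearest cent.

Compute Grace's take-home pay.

Regular pay: 39 × $58.66 = $2287.74
Overtime pay: 8 × $58.66 × 1.5 = $703.92
Gross pay = $2287.74 + $703.92 = $2991.66
Dependent care FSA: $56.31
Retirement plan contribution: $2991.66 × 0.039 = $116.67
Pre-tax total = $56.31 + $116.67 = $172.98
Taxable wages = $2991.66 − $172.98 = $2818.68
City income tax: $2818.68 × 0.01 = $28.19
State tax withheld: $2818.68 × 0.09 = $253.68
Paid family leave insurance: $2991.66 × 0.009 = $26.92
Medicare tax: $2991.66 × 0.0264 = $78.98
Dental insurance premium: $58.57
Total deductions = $56.31 + $116.67 + $28.19 + $253.68 + $26.92 + $78.98 + $58.57 = $619.32
Net pay = $2991.66 − $619.32 = $2372.34

$2372.34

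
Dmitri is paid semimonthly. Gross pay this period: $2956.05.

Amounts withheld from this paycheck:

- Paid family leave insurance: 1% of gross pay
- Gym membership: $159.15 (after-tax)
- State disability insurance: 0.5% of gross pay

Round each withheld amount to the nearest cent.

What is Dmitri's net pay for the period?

State disability insurance: $2956.05 × 0.005 = $14.78
Paid family leave insurance: $2956.05 × 0.01 = $29.56
Gym membership: $159.15
Total deductions = $14.78 + $29.56 + $159.15 = $203.49
Net pay = $2956.05 − $203.49 = $2752.56

$2752.56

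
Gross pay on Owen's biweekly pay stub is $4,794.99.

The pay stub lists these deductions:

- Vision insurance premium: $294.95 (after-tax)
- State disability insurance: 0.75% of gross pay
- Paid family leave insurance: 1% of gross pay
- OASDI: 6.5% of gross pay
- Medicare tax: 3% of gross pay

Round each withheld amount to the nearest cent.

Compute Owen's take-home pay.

State disability insurance: $4,794.99 × 0.0075 = $35.96
Medicare tax: $4,794.99 × 0.03 = $143.85
Paid family leave insurance: $4,794.99 × 0.01 = $47.95
OASDI: $4,794.99 × 0.065 = $311.67
Vision insurance premium: $294.95
Total deductions = $35.96 + $143.85 + $47.95 + $311.67 + $294.95 = $834.38
Net pay = $4,794.99 − $834.38 = $3,960.61

$3,960.61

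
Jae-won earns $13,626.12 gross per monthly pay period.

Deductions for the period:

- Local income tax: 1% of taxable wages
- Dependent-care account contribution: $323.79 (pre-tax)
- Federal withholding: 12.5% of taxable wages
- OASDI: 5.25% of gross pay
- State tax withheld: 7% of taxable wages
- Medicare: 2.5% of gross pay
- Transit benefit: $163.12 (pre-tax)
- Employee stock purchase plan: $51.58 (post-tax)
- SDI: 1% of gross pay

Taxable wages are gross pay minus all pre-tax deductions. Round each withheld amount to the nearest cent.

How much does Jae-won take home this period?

$9,201.82

Transit benefit: $163.12
Dependent-care account contribution: $323.79
Pre-tax total = $163.12 + $323.79 = $486.91
Taxable wages = $13,626.12 − $486.91 = $13,139.21
State tax withheld: $13,139.21 × 0.07 = $919.74
Local income tax: $13,139.21 × 0.01 = $131.39
Federal withholding: $13,139.21 × 0.125 = $1,642.40
Medicare: $13,626.12 × 0.025 = $340.65
SDI: $13,626.12 × 0.01 = $136.26
OASDI: $13,626.12 × 0.0525 = $715.37
Employee stock purchase plan: $51.58
Total deductions = $163.12 + $323.79 + $919.74 + $131.39 + $1,642.40 + $340.65 + $136.26 + $715.37 + $51.58 = $4,424.30
Net pay = $13,626.12 − $4,424.30 = $9,201.82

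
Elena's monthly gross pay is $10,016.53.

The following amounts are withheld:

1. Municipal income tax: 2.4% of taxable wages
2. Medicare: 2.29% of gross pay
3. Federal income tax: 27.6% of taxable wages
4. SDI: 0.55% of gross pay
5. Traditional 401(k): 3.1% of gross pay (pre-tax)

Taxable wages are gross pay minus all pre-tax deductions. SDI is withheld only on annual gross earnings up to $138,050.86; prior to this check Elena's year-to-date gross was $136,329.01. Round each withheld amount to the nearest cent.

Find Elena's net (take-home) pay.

$6,555.37

Traditional 401(k): $10,016.53 × 0.031 = $310.51
Taxable wages = $10,016.53 − $310.51 = $9,706.02
Municipal income tax: $9,706.02 × 0.024 = $232.94
Federal income tax: $9,706.02 × 0.276 = $2,678.86
Medicare: $10,016.53 × 0.0229 = $229.38
SDI: only $138,050.86 − $136,329.01 = $1,721.85 of this check is subject → $1,721.85 × 0.0055 = $9.47
Total deductions = $310.51 + $232.94 + $2,678.86 + $229.38 + $9.47 = $3,461.16
Net pay = $10,016.53 − $3,461.16 = $6,555.37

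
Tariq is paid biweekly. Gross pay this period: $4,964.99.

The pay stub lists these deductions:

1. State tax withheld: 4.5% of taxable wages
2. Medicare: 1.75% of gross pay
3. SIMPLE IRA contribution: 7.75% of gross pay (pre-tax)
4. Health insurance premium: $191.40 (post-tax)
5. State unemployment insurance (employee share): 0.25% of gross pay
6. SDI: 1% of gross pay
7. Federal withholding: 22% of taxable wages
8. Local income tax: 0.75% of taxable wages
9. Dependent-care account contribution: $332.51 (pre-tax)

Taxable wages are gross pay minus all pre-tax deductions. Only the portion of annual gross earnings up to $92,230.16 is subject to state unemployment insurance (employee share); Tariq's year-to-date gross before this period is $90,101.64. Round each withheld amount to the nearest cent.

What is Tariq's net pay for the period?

$2,756.93

SIMPLE IRA contribution: $4,964.99 × 0.0775 = $384.79
Dependent-care account contribution: $332.51
Pre-tax total = $384.79 + $332.51 = $717.30
Taxable wages = $4,964.99 − $717.30 = $4,247.69
State tax withheld: $4,247.69 × 0.045 = $191.15
Federal withholding: $4,247.69 × 0.22 = $934.49
Local income tax: $4,247.69 × 0.0075 = $31.86
State unemployment insurance (employee share): only $92,230.16 − $90,101.64 = $2,128.52 of this check is subject → $2,128.52 × 0.0025 = $5.32
SDI: $4,964.99 × 0.01 = $49.65
Medicare: $4,964.99 × 0.0175 = $86.89
Health insurance premium: $191.40
Total deductions = $384.79 + $332.51 + $191.15 + $934.49 + $31.86 + $5.32 + $49.65 + $86.89 + $191.40 = $2,208.06
Net pay = $4,964.99 − $2,208.06 = $2,756.93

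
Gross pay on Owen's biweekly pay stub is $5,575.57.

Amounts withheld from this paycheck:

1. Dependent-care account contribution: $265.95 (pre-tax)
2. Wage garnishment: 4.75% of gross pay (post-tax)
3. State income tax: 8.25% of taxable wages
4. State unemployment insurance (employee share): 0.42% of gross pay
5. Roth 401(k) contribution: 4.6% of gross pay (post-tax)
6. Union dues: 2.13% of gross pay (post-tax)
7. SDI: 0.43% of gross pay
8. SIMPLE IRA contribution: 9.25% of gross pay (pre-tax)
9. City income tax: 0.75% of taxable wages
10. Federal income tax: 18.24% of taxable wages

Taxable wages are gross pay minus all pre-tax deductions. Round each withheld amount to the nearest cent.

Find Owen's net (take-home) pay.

$2,800.56

SIMPLE IRA contribution: $5,575.57 × 0.0925 = $515.74
Dependent-care account contribution: $265.95
Pre-tax total = $515.74 + $265.95 = $781.69
Taxable wages = $5,575.57 − $781.69 = $4,793.88
State income tax: $4,793.88 × 0.0825 = $395.50
City income tax: $4,793.88 × 0.0075 = $35.95
Federal income tax: $4,793.88 × 0.1824 = $874.40
State unemployment insurance (employee share): $5,575.57 × 0.0042 = $23.42
SDI: $5,575.57 × 0.0043 = $23.97
Roth 401(k) contribution: $5,575.57 × 0.046 = $256.48
Union dues: $5,575.57 × 0.0213 = $118.76
Wage garnishment: $5,575.57 × 0.0475 = $264.84
Total deductions = $515.74 + $265.95 + $395.50 + $35.95 + $874.40 + $23.42 + $23.97 + $256.48 + $118.76 + $264.84 = $2,775.01
Net pay = $5,575.57 − $2,775.01 = $2,800.56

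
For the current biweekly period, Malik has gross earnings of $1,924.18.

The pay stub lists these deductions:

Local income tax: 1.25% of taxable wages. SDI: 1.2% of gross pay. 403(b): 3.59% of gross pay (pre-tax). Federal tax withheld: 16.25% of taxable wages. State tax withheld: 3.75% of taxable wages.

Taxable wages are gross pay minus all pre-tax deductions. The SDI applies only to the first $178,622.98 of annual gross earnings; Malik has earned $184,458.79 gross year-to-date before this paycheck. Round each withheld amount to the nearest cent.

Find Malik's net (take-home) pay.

$1,460.89

403(b): $1,924.18 × 0.0359 = $69.08
Taxable wages = $1,924.18 − $69.08 = $1,855.10
Federal tax withheld: $1,855.10 × 0.1625 = $301.45
State tax withheld: $1,855.10 × 0.0375 = $69.57
Local income tax: $1,855.10 × 0.0125 = $23.19
SDI: annual cap $178,622.98 already reached (YTD $184,458.79), so $0.00
Total deductions = $69.08 + $301.45 + $69.57 + $23.19 + $0.00 = $463.29
Net pay = $1,924.18 − $463.29 = $1,460.89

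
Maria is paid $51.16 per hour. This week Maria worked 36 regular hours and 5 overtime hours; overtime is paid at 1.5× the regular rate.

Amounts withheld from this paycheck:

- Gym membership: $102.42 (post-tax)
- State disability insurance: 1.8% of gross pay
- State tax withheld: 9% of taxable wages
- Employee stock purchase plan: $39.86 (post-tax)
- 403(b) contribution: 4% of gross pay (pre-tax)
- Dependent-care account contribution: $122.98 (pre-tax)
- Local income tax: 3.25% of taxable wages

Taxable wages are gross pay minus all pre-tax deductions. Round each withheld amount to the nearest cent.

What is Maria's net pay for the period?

$1,584.47

Regular pay: 36 × $51.16 = $1,841.76
Overtime pay: 5 × $51.16 × 1.5 = $383.70
Gross pay = $1,841.76 + $383.70 = $2,225.46
Dependent-care account contribution: $122.98
403(b) contribution: $2,225.46 × 0.04 = $89.02
Pre-tax total = $122.98 + $89.02 = $212.00
Taxable wages = $2,225.46 − $212.00 = $2,013.46
Local income tax: $2,013.46 × 0.0325 = $65.44
State tax withheld: $2,013.46 × 0.09 = $181.21
State disability insurance: $2,225.46 × 0.018 = $40.06
Employee stock purchase plan: $39.86
Gym membership: $102.42
Total deductions = $122.98 + $89.02 + $65.44 + $181.21 + $40.06 + $39.86 + $102.42 = $640.99
Net pay = $2,225.46 − $640.99 = $1,584.47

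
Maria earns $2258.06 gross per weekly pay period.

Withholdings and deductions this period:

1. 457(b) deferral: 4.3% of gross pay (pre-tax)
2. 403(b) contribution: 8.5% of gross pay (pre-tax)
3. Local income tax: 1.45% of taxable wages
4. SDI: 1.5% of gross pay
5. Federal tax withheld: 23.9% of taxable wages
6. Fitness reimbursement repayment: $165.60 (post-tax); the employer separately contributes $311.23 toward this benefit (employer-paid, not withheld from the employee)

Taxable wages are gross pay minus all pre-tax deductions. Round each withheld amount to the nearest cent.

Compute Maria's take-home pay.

457(b) deferral: $2258.06 × 0.043 = $97.10
403(b) contribution: $2258.06 × 0.085 = $191.94
Pre-tax total = $97.10 + $191.94 = $289.04
Taxable wages = $2258.06 − $289.04 = $1969.02
Federal tax withheld: $1969.02 × 0.239 = $470.60
Local income tax: $1969.02 × 0.0145 = $28.55
SDI: $2258.06 × 0.015 = $33.87
Fitness reimbursement repayment: $165.60
(Employer's $311.23 toward fitness reimbursement repayment is not withheld from the employee.)
Total deductions = $97.10 + $191.94 + $470.60 + $28.55 + $33.87 + $165.60 = $987.66
Net pay = $2258.06 − $987.66 = $1270.40

$1270.40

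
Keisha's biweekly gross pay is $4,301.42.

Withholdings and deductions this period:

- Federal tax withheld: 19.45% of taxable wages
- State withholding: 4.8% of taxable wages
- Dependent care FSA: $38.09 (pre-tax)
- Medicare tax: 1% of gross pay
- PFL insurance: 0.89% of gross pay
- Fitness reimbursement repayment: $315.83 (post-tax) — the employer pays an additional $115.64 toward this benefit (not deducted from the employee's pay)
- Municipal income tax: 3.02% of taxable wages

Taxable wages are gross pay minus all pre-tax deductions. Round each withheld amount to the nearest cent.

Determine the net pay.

Dependent care FSA: $38.09
Taxable wages = $4,301.42 − $38.09 = $4,263.33
Federal tax withheld: $4,263.33 × 0.1945 = $829.22
State withholding: $4,263.33 × 0.048 = $204.64
Municipal income tax: $4,263.33 × 0.0302 = $128.75
Medicare tax: $4,301.42 × 0.01 = $43.01
PFL insurance: $4,301.42 × 0.0089 = $38.28
Fitness reimbursement repayment: $315.83
(Employer's $115.64 toward fitness reimbursement repayment is not withheld from the employee.)
Total deductions = $38.09 + $829.22 + $204.64 + $128.75 + $43.01 + $38.28 + $315.83 = $1,597.82
Net pay = $4,301.42 − $1,597.82 = $2,703.60

$2,703.60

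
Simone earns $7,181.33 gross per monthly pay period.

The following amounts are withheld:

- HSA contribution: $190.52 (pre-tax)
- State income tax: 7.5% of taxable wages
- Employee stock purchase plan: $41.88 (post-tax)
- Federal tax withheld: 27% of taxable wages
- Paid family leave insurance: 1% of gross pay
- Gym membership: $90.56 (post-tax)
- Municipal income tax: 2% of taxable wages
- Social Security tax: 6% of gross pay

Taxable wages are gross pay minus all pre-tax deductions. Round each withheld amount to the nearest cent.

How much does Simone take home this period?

$3,804.03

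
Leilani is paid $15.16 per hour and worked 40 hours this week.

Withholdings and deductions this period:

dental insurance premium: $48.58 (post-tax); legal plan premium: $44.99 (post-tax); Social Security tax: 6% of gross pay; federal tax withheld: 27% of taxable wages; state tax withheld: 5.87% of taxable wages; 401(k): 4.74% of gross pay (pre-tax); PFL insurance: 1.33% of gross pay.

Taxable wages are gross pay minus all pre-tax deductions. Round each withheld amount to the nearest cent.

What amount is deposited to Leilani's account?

Gross pay: 40 × $15.16 = $606.40
401(k): $606.40 × 0.0474 = $28.74
Taxable wages = $606.40 − $28.74 = $577.66
State tax withheld: $577.66 × 0.0587 = $33.91
Federal tax withheld: $577.66 × 0.27 = $155.97
PFL insurance: $606.40 × 0.0133 = $8.07
Social Security tax: $606.40 × 0.06 = $36.38
Dental insurance premium: $48.58
Legal plan premium: $44.99
Total deductions = $28.74 + $33.91 + $155.97 + $8.07 + $36.38 + $48.58 + $44.99 = $356.64
Net pay = $606.40 − $356.64 = $249.76

$249.76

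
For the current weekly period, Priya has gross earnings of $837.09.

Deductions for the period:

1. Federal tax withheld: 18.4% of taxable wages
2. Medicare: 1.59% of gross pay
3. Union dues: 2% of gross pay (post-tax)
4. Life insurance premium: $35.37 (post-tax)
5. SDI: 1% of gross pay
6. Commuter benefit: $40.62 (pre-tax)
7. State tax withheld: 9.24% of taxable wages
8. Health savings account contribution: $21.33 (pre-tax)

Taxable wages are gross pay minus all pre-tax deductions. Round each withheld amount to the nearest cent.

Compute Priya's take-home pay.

Health savings account contribution: $21.33
Commuter benefit: $40.62
Pre-tax total = $21.33 + $40.62 = $61.95
Taxable wages = $837.09 − $61.95 = $775.14
Federal tax withheld: $775.14 × 0.184 = $142.63
State tax withheld: $775.14 × 0.0924 = $71.62
SDI: $837.09 × 0.01 = $8.37
Medicare: $837.09 × 0.0159 = $13.31
Union dues: $837.09 × 0.02 = $16.74
Life insurance premium: $35.37
Total deductions = $21.33 + $40.62 + $142.63 + $71.62 + $8.37 + $13.31 + $16.74 + $35.37 = $349.99
Net pay = $837.09 − $349.99 = $487.10

$487.10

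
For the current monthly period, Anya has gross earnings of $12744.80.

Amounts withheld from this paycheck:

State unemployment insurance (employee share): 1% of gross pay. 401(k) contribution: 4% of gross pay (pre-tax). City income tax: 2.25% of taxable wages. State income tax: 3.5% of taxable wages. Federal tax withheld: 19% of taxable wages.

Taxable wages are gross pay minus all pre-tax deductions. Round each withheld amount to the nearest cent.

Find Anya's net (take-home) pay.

$9079.39

401(k) contribution: $12744.80 × 0.04 = $509.79
Taxable wages = $12744.80 − $509.79 = $12235.01
State income tax: $12235.01 × 0.035 = $428.23
City income tax: $12235.01 × 0.0225 = $275.29
Federal tax withheld: $12235.01 × 0.19 = $2324.65
State unemployment insurance (employee share): $12744.80 × 0.01 = $127.45
Total deductions = $509.79 + $428.23 + $275.29 + $2324.65 + $127.45 = $3665.41
Net pay = $12744.80 − $3665.41 = $9079.39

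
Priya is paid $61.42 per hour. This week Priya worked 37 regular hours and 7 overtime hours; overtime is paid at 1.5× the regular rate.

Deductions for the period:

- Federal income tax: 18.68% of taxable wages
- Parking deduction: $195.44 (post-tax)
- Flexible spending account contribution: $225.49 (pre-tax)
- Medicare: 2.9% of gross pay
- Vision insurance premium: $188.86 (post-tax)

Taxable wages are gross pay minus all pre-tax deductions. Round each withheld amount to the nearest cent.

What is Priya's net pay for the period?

$1720.19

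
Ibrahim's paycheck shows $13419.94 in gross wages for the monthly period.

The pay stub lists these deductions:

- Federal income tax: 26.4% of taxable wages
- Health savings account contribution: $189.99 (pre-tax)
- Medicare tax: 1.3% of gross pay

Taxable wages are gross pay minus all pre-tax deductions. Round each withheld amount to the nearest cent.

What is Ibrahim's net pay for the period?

$9562.78

Health savings account contribution: $189.99
Taxable wages = $13419.94 − $189.99 = $13229.95
Federal income tax: $13229.95 × 0.264 = $3492.71
Medicare tax: $13419.94 × 0.013 = $174.46
Total deductions = $189.99 + $3492.71 + $174.46 = $3857.16
Net pay = $13419.94 − $3857.16 = $9562.78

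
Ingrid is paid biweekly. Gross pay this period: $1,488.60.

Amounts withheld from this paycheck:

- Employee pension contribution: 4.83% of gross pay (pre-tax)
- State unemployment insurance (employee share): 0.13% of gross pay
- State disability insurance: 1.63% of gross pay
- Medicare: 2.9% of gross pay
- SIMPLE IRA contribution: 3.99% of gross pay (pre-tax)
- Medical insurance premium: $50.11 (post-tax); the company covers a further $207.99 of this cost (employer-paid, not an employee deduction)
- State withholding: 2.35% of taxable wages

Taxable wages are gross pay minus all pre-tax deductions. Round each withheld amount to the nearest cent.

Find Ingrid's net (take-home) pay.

SIMPLE IRA contribution: $1,488.60 × 0.0399 = $59.40
Employee pension contribution: $1,488.60 × 0.0483 = $71.90
Pre-tax total = $59.40 + $71.90 = $131.30
Taxable wages = $1,488.60 − $131.30 = $1,357.30
State withholding: $1,357.30 × 0.0235 = $31.90
State unemployment insurance (employee share): $1,488.60 × 0.0013 = $1.94
Medicare: $1,488.60 × 0.029 = $43.17
State disability insurance: $1,488.60 × 0.0163 = $24.26
Medical insurance premium: $50.11
(Employer's $207.99 toward medical insurance premium is not withheld from the employee.)
Total deductions = $59.40 + $71.90 + $31.90 + $1.94 + $43.17 + $24.26 + $50.11 = $282.68
Net pay = $1,488.60 − $282.68 = $1,205.92

$1,205.92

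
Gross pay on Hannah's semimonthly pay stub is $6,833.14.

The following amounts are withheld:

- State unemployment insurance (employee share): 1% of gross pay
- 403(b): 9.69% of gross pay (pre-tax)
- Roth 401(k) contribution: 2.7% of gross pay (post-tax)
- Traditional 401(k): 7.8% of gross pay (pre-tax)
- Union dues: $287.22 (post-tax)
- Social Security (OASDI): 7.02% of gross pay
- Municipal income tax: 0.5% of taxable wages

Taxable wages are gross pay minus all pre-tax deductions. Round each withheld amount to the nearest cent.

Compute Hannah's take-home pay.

Traditional 401(k): $6,833.14 × 0.078 = $532.98
403(b): $6,833.14 × 0.0969 = $662.13
Pre-tax total = $532.98 + $662.13 = $1,195.11
Taxable wages = $6,833.14 − $1,195.11 = $5,638.03
Municipal income tax: $5,638.03 × 0.005 = $28.19
Social Security (OASDI): $6,833.14 × 0.0702 = $479.69
State unemployment insurance (employee share): $6,833.14 × 0.01 = $68.33
Union dues: $287.22
Roth 401(k) contribution: $6,833.14 × 0.027 = $184.49
Total deductions = $532.98 + $662.13 + $28.19 + $479.69 + $68.33 + $287.22 + $184.49 = $2,243.03
Net pay = $6,833.14 − $2,243.03 = $4,590.11

$4,590.11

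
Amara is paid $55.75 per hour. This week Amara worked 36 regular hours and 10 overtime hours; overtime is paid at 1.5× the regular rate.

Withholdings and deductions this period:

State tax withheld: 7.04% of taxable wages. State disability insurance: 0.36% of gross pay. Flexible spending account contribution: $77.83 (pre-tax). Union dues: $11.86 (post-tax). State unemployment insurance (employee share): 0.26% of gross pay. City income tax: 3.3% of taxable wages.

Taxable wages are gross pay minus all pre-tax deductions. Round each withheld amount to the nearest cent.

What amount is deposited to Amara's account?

$2449.98

Regular pay: 36 × $55.75 = $2007.00
Overtime pay: 10 × $55.75 × 1.5 = $836.25
Gross pay = $2007.00 + $836.25 = $2843.25
Flexible spending account contribution: $77.83
Taxable wages = $2843.25 − $77.83 = $2765.42
State tax withheld: $2765.42 × 0.0704 = $194.69
City income tax: $2765.42 × 0.033 = $91.26
State disability insurance: $2843.25 × 0.0036 = $10.24
State unemployment insurance (employee share): $2843.25 × 0.0026 = $7.39
Union dues: $11.86
Total deductions = $77.83 + $194.69 + $91.26 + $10.24 + $7.39 + $11.86 = $393.27
Net pay = $2843.25 − $393.27 = $2449.98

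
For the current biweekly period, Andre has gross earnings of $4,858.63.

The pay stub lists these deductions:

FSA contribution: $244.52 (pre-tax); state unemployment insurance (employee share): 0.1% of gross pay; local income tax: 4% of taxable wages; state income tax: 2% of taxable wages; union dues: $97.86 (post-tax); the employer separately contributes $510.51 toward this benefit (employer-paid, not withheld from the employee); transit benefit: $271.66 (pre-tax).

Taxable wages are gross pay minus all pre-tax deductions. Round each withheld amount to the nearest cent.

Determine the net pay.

FSA contribution: $244.52
Transit benefit: $271.66
Pre-tax total = $244.52 + $271.66 = $516.18
Taxable wages = $4,858.63 − $516.18 = $4,342.45
Local income tax: $4,342.45 × 0.04 = $173.70
State income tax: $4,342.45 × 0.02 = $86.85
State unemployment insurance (employee share): $4,858.63 × 0.001 = $4.86
Union dues: $97.86
(Employer's $510.51 toward union dues is not withheld from the employee.)
Total deductions = $244.52 + $271.66 + $173.70 + $86.85 + $4.86 + $97.86 = $879.45
Net pay = $4,858.63 − $879.45 = $3,979.18

$3,979.18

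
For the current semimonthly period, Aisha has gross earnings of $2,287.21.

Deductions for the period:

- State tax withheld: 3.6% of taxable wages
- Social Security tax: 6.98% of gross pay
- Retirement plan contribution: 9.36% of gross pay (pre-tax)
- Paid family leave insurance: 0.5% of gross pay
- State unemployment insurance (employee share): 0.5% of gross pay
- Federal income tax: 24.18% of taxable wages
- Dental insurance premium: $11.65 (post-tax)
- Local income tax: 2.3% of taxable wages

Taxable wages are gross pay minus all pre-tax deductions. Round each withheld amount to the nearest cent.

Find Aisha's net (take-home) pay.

Retirement plan contribution: $2,287.21 × 0.0936 = $214.08
Taxable wages = $2,287.21 − $214.08 = $2,073.13
State tax withheld: $2,073.13 × 0.036 = $74.63
Local income tax: $2,073.13 × 0.023 = $47.68
Federal income tax: $2,073.13 × 0.2418 = $501.28
Social Security tax: $2,287.21 × 0.0698 = $159.65
Paid family leave insurance: $2,287.21 × 0.005 = $11.44
State unemployment insurance (employee share): $2,287.21 × 0.005 = $11.44
Dental insurance premium: $11.65
Total deductions = $214.08 + $74.63 + $47.68 + $501.28 + $159.65 + $11.44 + $11.44 + $11.65 = $1,031.85
Net pay = $2,287.21 − $1,031.85 = $1,255.36

$1,255.36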